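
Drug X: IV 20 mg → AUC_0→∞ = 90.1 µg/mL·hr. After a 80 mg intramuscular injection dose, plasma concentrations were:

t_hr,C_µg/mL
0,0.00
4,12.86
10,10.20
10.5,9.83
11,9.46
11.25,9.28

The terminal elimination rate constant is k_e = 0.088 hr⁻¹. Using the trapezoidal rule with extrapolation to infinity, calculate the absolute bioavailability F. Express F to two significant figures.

F = 0.59

Trapezoidal AUC_0→11.25 (intramuscular injection):
  [0→4]: (0.00+12.86)/2 × 4 = 25.72
  [4→10]: (12.86+10.20)/2 × 6 = 69.18
  [10→10.5]: (10.20+9.83)/2 × 0.5 = 5.0075
  [10.5→11]: (9.83+9.46)/2 × 0.5 = 4.8225
  [11→11.25]: (9.46+9.28)/2 × 0.25 = 2.3425
  Sum = 107.0725 µg/mL·hr
Tail: C_last/k_e = 9.28/0.088 = 105.455
AUC_0→∞ (intramuscular injection) = 107.0725 + 105.455 = 212.5275 µg/mL·hr
F = (AUC_ev/D_ev)/(AUC_iv/D_iv) = (212.5275/80)/(90.1/20) = 2.65659/4.505 = 0.5897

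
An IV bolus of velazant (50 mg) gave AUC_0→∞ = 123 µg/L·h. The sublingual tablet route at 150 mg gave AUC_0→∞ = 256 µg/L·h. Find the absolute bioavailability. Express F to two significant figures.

F = 0.69

F = (AUC_ev / D_ev) / (AUC_iv / D_iv)
  = (256/150) / (123/50)
  = 1.70667 / 2.46 = 0.6938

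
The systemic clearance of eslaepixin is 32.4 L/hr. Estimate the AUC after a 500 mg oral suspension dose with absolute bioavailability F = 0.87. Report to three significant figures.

AUC = 13.4 mg/L·hr

AUC_0→∞ = F × Dose / CL
        = 0.87 × 500 / 32.4 = 13.4259 mg/L·hr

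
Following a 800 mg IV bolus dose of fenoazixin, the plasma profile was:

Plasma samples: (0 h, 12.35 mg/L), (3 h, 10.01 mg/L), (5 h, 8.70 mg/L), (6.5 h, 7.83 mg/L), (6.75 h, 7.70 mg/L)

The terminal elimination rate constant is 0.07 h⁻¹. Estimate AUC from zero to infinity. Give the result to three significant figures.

Trapezoidal AUC_0→6.75:
  [0→3]: (12.35+10.01)/2 × 3 = 33.54
  [3→5]: (10.01+8.70)/2 × 2 = 18.71
  [5→6.5]: (8.70+7.83)/2 × 1.5 = 12.3975
  [6.5→6.75]: (7.83+7.70)/2 × 0.25 = 1.94125
  Sum = 66.58875 mg/L·h
Extrapolated tail: C_last / k_e = 7.70 / 0.07 = 110.000
AUC_0→∞ = 66.58875 + 110.000 = 176.58875 mg/L·h

AUC = 177 mg/L·h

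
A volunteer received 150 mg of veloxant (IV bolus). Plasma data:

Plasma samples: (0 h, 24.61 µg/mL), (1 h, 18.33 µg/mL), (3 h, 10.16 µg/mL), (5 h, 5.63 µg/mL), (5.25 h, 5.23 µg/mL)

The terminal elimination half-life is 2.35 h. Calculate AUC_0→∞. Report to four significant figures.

AUC = 84.84 µg/mL·h

Trapezoidal AUC_0→5.25:
  [0→1]: (24.61+18.33)/2 × 1 = 21.47
  [1→3]: (18.33+10.16)/2 × 2 = 28.49
  [3→5]: (10.16+5.63)/2 × 2 = 15.79
  [5→5.25]: (5.63+5.23)/2 × 0.25 = 1.3575
  Sum = 67.1075 µg/mL·h
k_e = ln2 / t½ = 0.693147 / 2.35 = 0.2950 h^-1
Extrapolated tail: C_last / k_e = 5.23 / 0.295 = 17.729
AUC_0→∞ = 67.1075 + 17.729 = 84.8365 µg/mL·h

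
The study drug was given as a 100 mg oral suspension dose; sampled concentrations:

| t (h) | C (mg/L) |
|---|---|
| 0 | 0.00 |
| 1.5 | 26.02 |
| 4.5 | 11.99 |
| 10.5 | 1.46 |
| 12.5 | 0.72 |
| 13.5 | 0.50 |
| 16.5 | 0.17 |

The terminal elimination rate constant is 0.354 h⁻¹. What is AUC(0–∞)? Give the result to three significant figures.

Trapezoidal AUC_0→16.5:
  [0→1.5]: (0.00+26.02)/2 × 1.5 = 19.515
  [1.5→4.5]: (26.02+11.99)/2 × 3 = 57.015
  [4.5→10.5]: (11.99+1.46)/2 × 6 = 40.35
  [10.5→12.5]: (1.46+0.72)/2 × 2 = 2.18
  [12.5→13.5]: (0.72+0.50)/2 × 1 = 0.61
  [13.5→16.5]: (0.50+0.17)/2 × 3 = 1.005
  Sum = 120.675 mg/L·h
Extrapolated tail: C_last / k_e = 0.17 / 0.354 = 0.480
AUC_0→∞ = 120.675 + 0.480 = 121.155 mg/L·h

AUC = 121 mg/L·h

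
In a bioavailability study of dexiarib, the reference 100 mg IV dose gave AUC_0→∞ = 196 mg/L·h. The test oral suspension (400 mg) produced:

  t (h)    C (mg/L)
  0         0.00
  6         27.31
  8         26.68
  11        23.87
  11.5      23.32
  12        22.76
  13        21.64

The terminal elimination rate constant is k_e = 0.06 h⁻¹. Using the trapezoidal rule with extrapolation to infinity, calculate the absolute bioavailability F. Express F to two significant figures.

Trapezoidal AUC_0→13 (oral suspension):
  [0→6]: (0.00+27.31)/2 × 6 = 81.93
  [6→8]: (27.31+26.68)/2 × 2 = 53.99
  [8→11]: (26.68+23.87)/2 × 3 = 75.825
  [11→11.5]: (23.87+23.32)/2 × 0.5 = 11.7975
  [11.5→12]: (23.32+22.76)/2 × 0.5 = 11.52
  [12→13]: (22.76+21.64)/2 × 1 = 22.2
  Sum = 257.2625 mg/L·h
Tail: C_last/k_e = 21.64/0.06 = 360.667
AUC_0→∞ (oral suspension) = 257.2625 + 360.667 = 617.9295 mg/L·h
F = (AUC_ev/D_ev)/(AUC_iv/D_iv) = (617.9295/400)/(196/100) = 1.54482/1.96 = 0.7882

F = 0.79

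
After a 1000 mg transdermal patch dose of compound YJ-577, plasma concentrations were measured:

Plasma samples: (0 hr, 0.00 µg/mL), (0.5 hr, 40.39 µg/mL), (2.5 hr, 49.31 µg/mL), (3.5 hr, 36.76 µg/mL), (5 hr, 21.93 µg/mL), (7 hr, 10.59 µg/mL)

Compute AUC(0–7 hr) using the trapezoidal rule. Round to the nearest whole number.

AUC = 219 µg/mL·hr

Trapezoidal AUC_0→7:
  [0→0.5]: (0.00+40.39)/2 × 0.5 = 10.0975
  [0.5→2.5]: (40.39+49.31)/2 × 2 = 89.7
  [2.5→3.5]: (49.31+36.76)/2 × 1 = 43.035
  [3.5→5]: (36.76+21.93)/2 × 1.5 = 44.0175
  [5→7]: (21.93+10.59)/2 × 2 = 32.52
  Sum = 219.37 µg/mL·hr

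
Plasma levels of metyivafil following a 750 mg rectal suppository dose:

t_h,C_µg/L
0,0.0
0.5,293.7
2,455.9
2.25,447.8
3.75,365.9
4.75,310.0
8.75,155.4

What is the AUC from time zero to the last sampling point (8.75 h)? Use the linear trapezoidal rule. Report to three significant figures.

AUC = 2630 µg/L·h

Trapezoidal AUC_0→8.75:
  [0→0.5]: (0.0+293.7)/2 × 0.5 = 73.425
  [0.5→2]: (293.7+455.9)/2 × 1.5 = 562.2
  [2→2.25]: (455.9+447.8)/2 × 0.25 = 112.9625
  [2.25→3.75]: (447.8+365.9)/2 × 1.5 = 610.275
  [3.75→4.75]: (365.9+310.0)/2 × 1 = 337.95
  [4.75→8.75]: (310.0+155.4)/2 × 4 = 930.8
  Sum = 2627.6125 µg/L·h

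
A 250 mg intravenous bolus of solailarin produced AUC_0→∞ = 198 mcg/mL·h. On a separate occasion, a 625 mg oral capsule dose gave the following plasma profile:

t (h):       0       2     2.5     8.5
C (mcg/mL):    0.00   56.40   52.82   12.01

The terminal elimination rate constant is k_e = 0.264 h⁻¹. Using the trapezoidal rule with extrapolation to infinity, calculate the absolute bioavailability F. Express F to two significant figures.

F = 0.65

Trapezoidal AUC_0→8.5 (oral capsule):
  [0→2]: (0.00+56.40)/2 × 2 = 56.4
  [2→2.5]: (56.40+52.82)/2 × 0.5 = 27.305
  [2.5→8.5]: (52.82+12.01)/2 × 6 = 194.49
  Sum = 278.195 mcg/mL·h
Tail: C_last/k_e = 12.01/0.264 = 45.492
AUC_0→∞ (oral capsule) = 278.195 + 45.492 = 323.687 mcg/mL·h
F = (AUC_ev/D_ev)/(AUC_iv/D_iv) = (323.687/625)/(198/250) = 0.5178992/0.792 = 0.6539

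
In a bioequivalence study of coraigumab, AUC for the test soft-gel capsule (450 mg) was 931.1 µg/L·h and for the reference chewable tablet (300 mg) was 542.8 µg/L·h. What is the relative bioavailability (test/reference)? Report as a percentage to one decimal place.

F_rel = (AUC_test/D_test) / (AUC_ref/D_ref)
      = (931.1/450) / (542.8/300)
      = 2.06911 / 1.80933 = 1.1436 = 114.36%

F_rel = 114.4%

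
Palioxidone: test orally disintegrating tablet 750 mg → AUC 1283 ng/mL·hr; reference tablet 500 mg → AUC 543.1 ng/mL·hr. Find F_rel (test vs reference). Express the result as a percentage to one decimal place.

F_rel = 157.5%

F_rel = (AUC_test/D_test) / (AUC_ref/D_ref)
      = (1283/750) / (543.1/500)
      = 1.71067 / 1.0862 = 1.5749 = 157.49%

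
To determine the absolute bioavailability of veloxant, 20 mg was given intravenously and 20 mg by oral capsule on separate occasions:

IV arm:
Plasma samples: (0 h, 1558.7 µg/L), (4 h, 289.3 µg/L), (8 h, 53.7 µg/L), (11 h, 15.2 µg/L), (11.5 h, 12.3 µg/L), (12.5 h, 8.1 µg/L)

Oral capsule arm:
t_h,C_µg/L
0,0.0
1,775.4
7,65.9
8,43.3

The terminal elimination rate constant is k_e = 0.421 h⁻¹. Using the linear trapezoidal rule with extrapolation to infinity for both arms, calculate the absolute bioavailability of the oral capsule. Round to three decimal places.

Trapezoidal AUC_0→12.5 (IV):
  [0→4]: (1558.7+289.3)/2 × 4 = 3696.0
  [4→8]: (289.3+53.7)/2 × 4 = 686.0
  [8→11]: (53.7+15.2)/2 × 3 = 103.35
  [11→11.5]: (15.2+12.3)/2 × 0.5 = 6.875
  [11.5→12.5]: (12.3+8.1)/2 × 1 = 10.2
  Sum = 4502.425 µg/L·h
IV tail: 8.1/0.421 = 19.240; AUC_iv,0→∞ = 4502.425 + 19.240 = 4521.665 µg/L·h
Trapezoidal AUC_0→8 (oral capsule):
  [0→1]: (0.0+775.4)/2 × 1 = 387.7
  [1→7]: (775.4+65.9)/2 × 6 = 2523.9
  [7→8]: (65.9+43.3)/2 × 1 = 54.6
  Sum = 2966.2 µg/L·h
oral capsule tail: 43.3/0.421 = 102.850; AUC_ev,0→∞ = 2966.2 + 102.850 = 3069.05 µg/L·h
F = (AUC_ev/D_ev)/(AUC_iv/D_iv) = (3069.05/20)/(4521.665/20) = 153.4525/226.08325 = 0.6787

F = 0.679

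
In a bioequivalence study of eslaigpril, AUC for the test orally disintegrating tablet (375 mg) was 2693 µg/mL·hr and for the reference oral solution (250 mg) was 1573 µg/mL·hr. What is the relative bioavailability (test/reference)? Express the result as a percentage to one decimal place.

F_rel = (AUC_test/D_test) / (AUC_ref/D_ref)
      = (2693/375) / (1573/250)
      = 7.18133 / 6.292 = 1.1413 = 114.13%

F_rel = 114.1%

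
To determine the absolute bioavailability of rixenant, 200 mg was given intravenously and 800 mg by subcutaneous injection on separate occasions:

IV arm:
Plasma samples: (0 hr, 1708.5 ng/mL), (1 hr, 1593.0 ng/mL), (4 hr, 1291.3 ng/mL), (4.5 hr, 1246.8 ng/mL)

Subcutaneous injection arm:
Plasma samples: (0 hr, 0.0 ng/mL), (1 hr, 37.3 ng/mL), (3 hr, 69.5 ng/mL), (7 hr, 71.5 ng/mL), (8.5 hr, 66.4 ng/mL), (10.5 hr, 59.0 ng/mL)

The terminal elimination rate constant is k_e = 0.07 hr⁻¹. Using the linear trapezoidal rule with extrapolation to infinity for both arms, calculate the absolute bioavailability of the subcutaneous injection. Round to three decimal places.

Trapezoidal AUC_0→4.5 (IV):
  [0→1]: (1708.5+1593.0)/2 × 1 = 1650.75
  [1→4]: (1593.0+1291.3)/2 × 3 = 4326.45
  [4→4.5]: (1291.3+1246.8)/2 × 0.5 = 634.525
  Sum = 6611.725 ng/mL·hr
IV tail: 1246.8/0.07 = 17811.429; AUC_iv,0→∞ = 6611.725 + 17811.429 = 24423.154 ng/mL·hr
Trapezoidal AUC_0→10.5 (subcutaneous injection):
  [0→1]: (0.0+37.3)/2 × 1 = 18.65
  [1→3]: (37.3+69.5)/2 × 2 = 106.8
  [3→7]: (69.5+71.5)/2 × 4 = 282.0
  [7→8.5]: (71.5+66.4)/2 × 1.5 = 103.425
  [8.5→10.5]: (66.4+59.0)/2 × 2 = 125.4
  Sum = 636.275 ng/mL·hr
subcutaneous injection tail: 59.0/0.07 = 842.857; AUC_ev,0→∞ = 636.275 + 842.857 = 1479.132 ng/mL·hr
F = (AUC_ev/D_ev)/(AUC_iv/D_iv) = (1479.132/800)/(24423.154/200) = 1.848915/122.11577 = 0.0151

F = 0.015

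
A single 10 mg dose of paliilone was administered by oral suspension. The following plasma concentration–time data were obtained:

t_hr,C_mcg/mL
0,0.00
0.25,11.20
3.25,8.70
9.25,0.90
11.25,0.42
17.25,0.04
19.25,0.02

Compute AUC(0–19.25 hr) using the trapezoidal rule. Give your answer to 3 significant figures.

Trapezoidal AUC_0→19.25:
  [0→0.25]: (0.00+11.20)/2 × 0.25 = 1.4
  [0.25→3.25]: (11.20+8.70)/2 × 3 = 29.85
  [3.25→9.25]: (8.70+0.90)/2 × 6 = 28.8
  [9.25→11.25]: (0.90+0.42)/2 × 2 = 1.32
  [11.25→17.25]: (0.42+0.04)/2 × 6 = 1.38
  [17.25→19.25]: (0.04+0.02)/2 × 2 = 0.06
  Sum = 62.81 mcg/mL·hr

AUC = 62.8 mcg/mL·hr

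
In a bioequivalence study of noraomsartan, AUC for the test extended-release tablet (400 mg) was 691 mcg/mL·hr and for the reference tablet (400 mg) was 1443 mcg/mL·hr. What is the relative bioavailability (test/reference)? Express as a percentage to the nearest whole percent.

F_rel = 48%

F_rel = (AUC_test/D_test) / (AUC_ref/D_ref)
      = (691/400) / (1443/400)
      = 1.7275 / 3.6075 = 0.4789 = 47.89%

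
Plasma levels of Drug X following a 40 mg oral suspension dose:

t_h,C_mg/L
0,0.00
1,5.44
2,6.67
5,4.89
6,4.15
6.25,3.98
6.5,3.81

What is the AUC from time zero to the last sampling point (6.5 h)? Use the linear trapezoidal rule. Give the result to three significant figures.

AUC = 32.6 mg/L·h

Trapezoidal AUC_0→6.5:
  [0→1]: (0.00+5.44)/2 × 1 = 2.72
  [1→2]: (5.44+6.67)/2 × 1 = 6.055
  [2→5]: (6.67+4.89)/2 × 3 = 17.34
  [5→6]: (4.89+4.15)/2 × 1 = 4.52
  [6→6.25]: (4.15+3.98)/2 × 0.25 = 1.01625
  [6.25→6.5]: (3.98+3.81)/2 × 0.25 = 0.97375
  Sum = 32.625 mg/L·h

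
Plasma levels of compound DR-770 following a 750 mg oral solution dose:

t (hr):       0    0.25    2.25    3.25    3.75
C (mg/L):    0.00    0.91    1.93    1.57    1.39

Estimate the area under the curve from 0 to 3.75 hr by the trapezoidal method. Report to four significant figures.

AUC = 5.444 mg/L·hr

Trapezoidal AUC_0→3.75:
  [0→0.25]: (0.00+0.91)/2 × 0.25 = 0.11375
  [0.25→2.25]: (0.91+1.93)/2 × 2 = 2.84
  [2.25→3.25]: (1.93+1.57)/2 × 1 = 1.75
  [3.25→3.75]: (1.57+1.39)/2 × 0.5 = 0.74
  Sum = 5.44375 mg/L·hr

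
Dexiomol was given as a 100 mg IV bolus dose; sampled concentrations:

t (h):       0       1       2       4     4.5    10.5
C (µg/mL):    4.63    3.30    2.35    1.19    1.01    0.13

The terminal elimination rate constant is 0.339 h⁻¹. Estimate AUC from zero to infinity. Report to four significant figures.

AUC = 14.68 µg/mL·h

Trapezoidal AUC_0→10.5:
  [0→1]: (4.63+3.30)/2 × 1 = 3.965
  [1→2]: (3.30+2.35)/2 × 1 = 2.825
  [2→4]: (2.35+1.19)/2 × 2 = 3.54
  [4→4.5]: (1.19+1.01)/2 × 0.5 = 0.55
  [4.5→10.5]: (1.01+0.13)/2 × 6 = 3.42
  Sum = 14.3 µg/mL·h
Extrapolated tail: C_last / k_e = 0.13 / 0.339 = 0.383
AUC_0→∞ = 14.3 + 0.383 = 14.683 µg/mL·h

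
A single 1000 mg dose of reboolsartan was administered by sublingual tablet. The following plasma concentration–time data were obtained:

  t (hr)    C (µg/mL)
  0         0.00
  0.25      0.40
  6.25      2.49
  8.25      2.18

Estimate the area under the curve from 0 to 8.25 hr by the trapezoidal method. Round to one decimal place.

AUC = 13.4 µg/mL·hr

Trapezoidal AUC_0→8.25:
  [0→0.25]: (0.00+0.40)/2 × 0.25 = 0.05
  [0.25→6.25]: (0.40+2.49)/2 × 6 = 8.67
  [6.25→8.25]: (2.49+2.18)/2 × 2 = 4.67
  Sum = 13.39 µg/mL·hr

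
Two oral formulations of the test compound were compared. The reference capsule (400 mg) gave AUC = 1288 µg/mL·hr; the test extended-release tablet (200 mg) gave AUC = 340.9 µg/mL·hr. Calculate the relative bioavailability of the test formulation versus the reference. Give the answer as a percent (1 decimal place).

F_rel = 52.9%

F_rel = (AUC_test/D_test) / (AUC_ref/D_ref)
      = (340.9/200) / (1288/400)
      = 1.7045 / 3.22 = 0.5293 = 52.93%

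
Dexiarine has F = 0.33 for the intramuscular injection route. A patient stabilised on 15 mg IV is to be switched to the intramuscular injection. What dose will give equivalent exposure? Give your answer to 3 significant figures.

For equal systemic exposure: F × D_ev = D_iv
D_ev = D_iv / F = 15 / 0.33 = 45.4545 mg

D_intramuscular = 45.5 mg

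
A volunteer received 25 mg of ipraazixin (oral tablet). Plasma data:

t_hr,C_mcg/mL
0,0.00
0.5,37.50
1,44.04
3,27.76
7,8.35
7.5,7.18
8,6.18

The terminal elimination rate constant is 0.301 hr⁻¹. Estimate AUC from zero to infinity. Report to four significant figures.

AUC = 201.5 mcg/mL·hr

Trapezoidal AUC_0→8:
  [0→0.5]: (0.00+37.50)/2 × 0.5 = 9.375
  [0.5→1]: (37.50+44.04)/2 × 0.5 = 20.385
  [1→3]: (44.04+27.76)/2 × 2 = 71.8
  [3→7]: (27.76+8.35)/2 × 4 = 72.22
  [7→7.5]: (8.35+7.18)/2 × 0.5 = 3.8825
  [7.5→8]: (7.18+6.18)/2 × 0.5 = 3.34
  Sum = 181.0025 mcg/mL·hr
Extrapolated tail: C_last / k_e = 6.18 / 0.301 = 20.532
AUC_0→∞ = 181.0025 + 20.532 = 201.5345 mcg/mL·hr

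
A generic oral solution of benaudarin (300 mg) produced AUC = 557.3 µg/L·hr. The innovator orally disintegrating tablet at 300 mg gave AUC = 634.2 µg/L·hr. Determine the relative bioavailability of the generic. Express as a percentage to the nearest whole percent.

F_rel = 88%

F_rel = (AUC_test/D_test) / (AUC_ref/D_ref)
      = (557.3/300) / (634.2/300)
      = 1.85767 / 2.114 = 0.8787 = 87.87%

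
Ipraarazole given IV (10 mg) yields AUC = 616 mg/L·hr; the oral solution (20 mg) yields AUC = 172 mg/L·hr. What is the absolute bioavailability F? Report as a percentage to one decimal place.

F = (AUC_ev / D_ev) / (AUC_iv / D_iv)
  = (172/20) / (616/10)
  = 8.6 / 61.6 = 0.1396
  = 13.96%

F = 14.0%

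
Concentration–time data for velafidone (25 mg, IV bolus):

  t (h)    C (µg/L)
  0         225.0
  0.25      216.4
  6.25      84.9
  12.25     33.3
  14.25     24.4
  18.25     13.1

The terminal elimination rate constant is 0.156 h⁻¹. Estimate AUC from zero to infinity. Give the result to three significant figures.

Trapezoidal AUC_0→18.25:
  [0→0.25]: (225.0+216.4)/2 × 0.25 = 55.175
  [0.25→6.25]: (216.4+84.9)/2 × 6 = 903.9
  [6.25→12.25]: (84.9+33.3)/2 × 6 = 354.6
  [12.25→14.25]: (33.3+24.4)/2 × 2 = 57.7
  [14.25→18.25]: (24.4+13.1)/2 × 4 = 75.0
  Sum = 1446.375 µg/L·h
Extrapolated tail: C_last / k_e = 13.1 / 0.156 = 83.974
AUC_0→∞ = 1446.375 + 83.974 = 1530.349 µg/L·h

AUC = 1530 µg/L·h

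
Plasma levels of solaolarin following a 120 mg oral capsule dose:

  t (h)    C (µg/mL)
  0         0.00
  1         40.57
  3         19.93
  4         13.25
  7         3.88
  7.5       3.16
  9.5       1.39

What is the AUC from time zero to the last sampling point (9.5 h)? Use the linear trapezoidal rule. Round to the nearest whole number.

AUC = 129 µg/mL·h

Trapezoidal AUC_0→9.5:
  [0→1]: (0.00+40.57)/2 × 1 = 20.285
  [1→3]: (40.57+19.93)/2 × 2 = 60.5
  [3→4]: (19.93+13.25)/2 × 1 = 16.59
  [4→7]: (13.25+3.88)/2 × 3 = 25.695
  [7→7.5]: (3.88+3.16)/2 × 0.5 = 1.76
  [7.5→9.5]: (3.16+1.39)/2 × 2 = 4.55
  Sum = 129.38 µg/mL·h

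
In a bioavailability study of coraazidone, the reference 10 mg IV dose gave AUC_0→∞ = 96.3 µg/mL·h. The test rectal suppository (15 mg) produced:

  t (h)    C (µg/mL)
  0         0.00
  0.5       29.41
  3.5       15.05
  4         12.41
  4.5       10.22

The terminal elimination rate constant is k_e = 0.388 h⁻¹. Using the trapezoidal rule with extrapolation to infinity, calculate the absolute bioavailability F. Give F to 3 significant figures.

F = 0.782

Trapezoidal AUC_0→4.5 (rectal suppository):
  [0→0.5]: (0.00+29.41)/2 × 0.5 = 7.3525
  [0.5→3.5]: (29.41+15.05)/2 × 3 = 66.69
  [3.5→4]: (15.05+12.41)/2 × 0.5 = 6.865
  [4→4.5]: (12.41+10.22)/2 × 0.5 = 5.6575
  Sum = 86.565 µg/mL·h
Tail: C_last/k_e = 10.22/0.388 = 26.340
AUC_0→∞ (rectal suppository) = 86.565 + 26.340 = 112.905 µg/mL·h
F = (AUC_ev/D_ev)/(AUC_iv/D_iv) = (112.905/15)/(96.3/10) = 7.527/9.63 = 0.7816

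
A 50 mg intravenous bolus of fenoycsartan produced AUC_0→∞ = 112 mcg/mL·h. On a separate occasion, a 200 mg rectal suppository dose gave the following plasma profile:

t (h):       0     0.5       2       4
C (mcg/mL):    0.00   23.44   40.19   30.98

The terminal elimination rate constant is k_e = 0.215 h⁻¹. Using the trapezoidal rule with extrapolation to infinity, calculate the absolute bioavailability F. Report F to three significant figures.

F = 0.600

Trapezoidal AUC_0→4 (rectal suppository):
  [0→0.5]: (0.00+23.44)/2 × 0.5 = 5.86
  [0.5→2]: (23.44+40.19)/2 × 1.5 = 47.7225
  [2→4]: (40.19+30.98)/2 × 2 = 71.17
  Sum = 124.7525 mcg/mL·h
Tail: C_last/k_e = 30.98/0.215 = 144.093
AUC_0→∞ (rectal suppository) = 124.7525 + 144.093 = 268.8455 mcg/mL·h
F = (AUC_ev/D_ev)/(AUC_iv/D_iv) = (268.8455/200)/(112/50) = 1.3442275/2.24 = 0.6001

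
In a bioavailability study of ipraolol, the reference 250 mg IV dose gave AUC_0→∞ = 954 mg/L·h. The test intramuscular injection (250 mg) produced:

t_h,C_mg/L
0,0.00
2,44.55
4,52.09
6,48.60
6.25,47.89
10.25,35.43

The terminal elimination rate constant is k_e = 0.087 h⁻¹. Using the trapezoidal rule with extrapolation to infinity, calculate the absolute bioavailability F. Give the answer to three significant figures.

Trapezoidal AUC_0→10.25 (intramuscular injection):
  [0→2]: (0.00+44.55)/2 × 2 = 44.55
  [2→4]: (44.55+52.09)/2 × 2 = 96.64
  [4→6]: (52.09+48.60)/2 × 2 = 100.69
  [6→6.25]: (48.60+47.89)/2 × 0.25 = 12.06125
  [6.25→10.25]: (47.89+35.43)/2 × 4 = 166.64
  Sum = 420.58125 mg/L·h
Tail: C_last/k_e = 35.43/0.087 = 407.241
AUC_0→∞ (intramuscular injection) = 420.58125 + 407.241 = 827.82225 mg/L·h
F = (AUC_ev/D_ev)/(AUC_iv/D_iv) = (827.82225/250)/(954/250) = 3.311289/3.816 = 0.8677

F = 0.868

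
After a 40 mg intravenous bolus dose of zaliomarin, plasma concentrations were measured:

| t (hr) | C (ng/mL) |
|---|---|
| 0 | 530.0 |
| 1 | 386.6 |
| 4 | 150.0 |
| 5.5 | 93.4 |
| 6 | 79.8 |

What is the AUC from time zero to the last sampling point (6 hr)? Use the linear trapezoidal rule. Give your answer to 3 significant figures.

Trapezoidal AUC_0→6:
  [0→1]: (530.0+386.6)/2 × 1 = 458.3
  [1→4]: (386.6+150.0)/2 × 3 = 804.9
  [4→5.5]: (150.0+93.4)/2 × 1.5 = 182.55
  [5.5→6]: (93.4+79.8)/2 × 0.5 = 43.3
  Sum = 1489.05 ng/mL·hr

AUC = 1490 ng/mL·hr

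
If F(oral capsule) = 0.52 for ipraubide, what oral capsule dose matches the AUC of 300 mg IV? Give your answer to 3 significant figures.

For equal systemic exposure: F × D_ev = D_iv
D_ev = D_iv / F = 300 / 0.52 = 576.923 mg

D_oral = 577 mg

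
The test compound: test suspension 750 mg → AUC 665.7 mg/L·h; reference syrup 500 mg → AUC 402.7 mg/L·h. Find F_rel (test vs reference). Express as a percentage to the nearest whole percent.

F_rel = 110%

F_rel = (AUC_test/D_test) / (AUC_ref/D_ref)
      = (665.7/750) / (402.7/500)
      = 0.8876 / 0.8054 = 1.1021 = 110.21%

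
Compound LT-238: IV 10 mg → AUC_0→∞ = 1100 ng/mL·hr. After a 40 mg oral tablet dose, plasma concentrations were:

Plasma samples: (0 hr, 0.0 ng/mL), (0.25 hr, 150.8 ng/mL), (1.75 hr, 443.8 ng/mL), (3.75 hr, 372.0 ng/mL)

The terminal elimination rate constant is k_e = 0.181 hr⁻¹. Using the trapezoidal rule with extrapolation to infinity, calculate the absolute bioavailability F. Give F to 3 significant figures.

F = 0.758

Trapezoidal AUC_0→3.75 (oral tablet):
  [0→0.25]: (0.0+150.8)/2 × 0.25 = 18.85
  [0.25→1.75]: (150.8+443.8)/2 × 1.5 = 445.95
  [1.75→3.75]: (443.8+372.0)/2 × 2 = 815.8
  Sum = 1280.6 ng/mL·hr
Tail: C_last/k_e = 372.0/0.181 = 2055.249
AUC_0→∞ (oral tablet) = 1280.6 + 2055.249 = 3335.849 ng/mL·hr
F = (AUC_ev/D_ev)/(AUC_iv/D_iv) = (3335.849/40)/(1100/10) = 83.396225/110 = 0.7581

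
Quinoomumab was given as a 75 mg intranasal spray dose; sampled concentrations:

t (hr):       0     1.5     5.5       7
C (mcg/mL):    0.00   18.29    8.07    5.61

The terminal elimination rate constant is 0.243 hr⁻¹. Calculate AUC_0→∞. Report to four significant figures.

AUC = 99.78 mcg/mL·hr

Trapezoidal AUC_0→7:
  [0→1.5]: (0.00+18.29)/2 × 1.5 = 13.7175
  [1.5→5.5]: (18.29+8.07)/2 × 4 = 52.72
  [5.5→7]: (8.07+5.61)/2 × 1.5 = 10.26
  Sum = 76.6975 mcg/mL·hr
Extrapolated tail: C_last / k_e = 5.61 / 0.243 = 23.086
AUC_0→∞ = 76.6975 + 23.086 = 99.7835 mcg/mL·hr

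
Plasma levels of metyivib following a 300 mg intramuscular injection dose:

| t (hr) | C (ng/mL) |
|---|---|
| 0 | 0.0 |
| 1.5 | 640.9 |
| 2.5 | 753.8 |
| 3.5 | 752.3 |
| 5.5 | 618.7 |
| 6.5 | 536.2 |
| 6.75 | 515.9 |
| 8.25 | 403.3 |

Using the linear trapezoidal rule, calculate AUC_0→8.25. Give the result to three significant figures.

Trapezoidal AUC_0→8.25:
  [0→1.5]: (0.0+640.9)/2 × 1.5 = 480.675
  [1.5→2.5]: (640.9+753.8)/2 × 1 = 697.35
  [2.5→3.5]: (753.8+752.3)/2 × 1 = 753.05
  [3.5→5.5]: (752.3+618.7)/2 × 2 = 1371.0
  [5.5→6.5]: (618.7+536.2)/2 × 1 = 577.45
  [6.5→6.75]: (536.2+515.9)/2 × 0.25 = 131.5125
  [6.75→8.25]: (515.9+403.3)/2 × 1.5 = 689.4
  Sum = 4700.4375 ng/mL·hr

AUC = 4700 ng/mL·hr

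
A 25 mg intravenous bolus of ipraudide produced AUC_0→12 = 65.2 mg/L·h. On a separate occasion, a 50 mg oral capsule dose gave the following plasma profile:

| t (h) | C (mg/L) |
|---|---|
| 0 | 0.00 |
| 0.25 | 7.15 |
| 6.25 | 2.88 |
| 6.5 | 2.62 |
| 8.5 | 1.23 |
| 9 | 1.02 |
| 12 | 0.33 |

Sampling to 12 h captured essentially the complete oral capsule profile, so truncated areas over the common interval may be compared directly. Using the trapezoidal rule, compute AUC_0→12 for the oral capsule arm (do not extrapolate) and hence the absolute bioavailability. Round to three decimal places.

F = 0.292

Trapezoidal AUC_0→12 (oral capsule):
  [0→0.25]: (0.00+7.15)/2 × 0.25 = 0.89375
  [0.25→6.25]: (7.15+2.88)/2 × 6 = 30.09
  [6.25→6.5]: (2.88+2.62)/2 × 0.25 = 0.6875
  [6.5→8.5]: (2.62+1.23)/2 × 2 = 3.85
  [8.5→9]: (1.23+1.02)/2 × 0.5 = 0.5625
  [9→12]: (1.02+0.33)/2 × 3 = 2.025
  Sum = 38.10875 mg/L·h
F = (AUC_ev/D_ev)/(AUC_iv/D_iv) = (38.10875/50)/(65.2/25) = 0.762175/2.608 = 0.2922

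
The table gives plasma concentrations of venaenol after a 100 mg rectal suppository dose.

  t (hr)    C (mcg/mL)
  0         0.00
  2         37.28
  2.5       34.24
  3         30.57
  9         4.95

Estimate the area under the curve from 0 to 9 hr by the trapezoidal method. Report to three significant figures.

AUC = 178 mcg/mL·hr

Trapezoidal AUC_0→9:
  [0→2]: (0.00+37.28)/2 × 2 = 37.28
  [2→2.5]: (37.28+34.24)/2 × 0.5 = 17.88
  [2.5→3]: (34.24+30.57)/2 × 0.5 = 16.2025
  [3→9]: (30.57+4.95)/2 × 6 = 106.56
  Sum = 177.9225 mcg/mL·hr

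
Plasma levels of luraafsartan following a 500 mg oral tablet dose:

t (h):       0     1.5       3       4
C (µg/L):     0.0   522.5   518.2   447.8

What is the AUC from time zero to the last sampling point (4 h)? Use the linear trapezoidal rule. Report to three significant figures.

AUC = 1660 µg/L·h

Trapezoidal AUC_0→4:
  [0→1.5]: (0.0+522.5)/2 × 1.5 = 391.875
  [1.5→3]: (522.5+518.2)/2 × 1.5 = 780.525
  [3→4]: (518.2+447.8)/2 × 1 = 483.0
  Sum = 1655.4 µg/L·h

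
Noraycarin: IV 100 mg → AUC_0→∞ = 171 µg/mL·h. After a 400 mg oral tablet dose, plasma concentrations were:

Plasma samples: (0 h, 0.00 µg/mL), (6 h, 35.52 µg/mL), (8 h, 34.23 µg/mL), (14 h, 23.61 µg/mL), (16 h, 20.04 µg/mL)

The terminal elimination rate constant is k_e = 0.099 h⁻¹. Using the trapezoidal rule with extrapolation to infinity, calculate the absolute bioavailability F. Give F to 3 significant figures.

F = 0.871

Trapezoidal AUC_0→16 (oral tablet):
  [0→6]: (0.00+35.52)/2 × 6 = 106.56
  [6→8]: (35.52+34.23)/2 × 2 = 69.75
  [8→14]: (34.23+23.61)/2 × 6 = 173.52
  [14→16]: (23.61+20.04)/2 × 2 = 43.65
  Sum = 393.48 µg/mL·h
Tail: C_last/k_e = 20.04/0.099 = 202.424
AUC_0→∞ (oral tablet) = 393.48 + 202.424 = 595.904 µg/mL·h
F = (AUC_ev/D_ev)/(AUC_iv/D_iv) = (595.904/400)/(171/100) = 1.48976/1.71 = 0.8712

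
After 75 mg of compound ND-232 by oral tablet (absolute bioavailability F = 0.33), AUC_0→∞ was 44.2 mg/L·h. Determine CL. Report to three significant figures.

CL = F × Dose / AUC_0→∞
   = 0.33 × 75 / 44.2 = 0.559955 L/h

CL = 0.560 L/h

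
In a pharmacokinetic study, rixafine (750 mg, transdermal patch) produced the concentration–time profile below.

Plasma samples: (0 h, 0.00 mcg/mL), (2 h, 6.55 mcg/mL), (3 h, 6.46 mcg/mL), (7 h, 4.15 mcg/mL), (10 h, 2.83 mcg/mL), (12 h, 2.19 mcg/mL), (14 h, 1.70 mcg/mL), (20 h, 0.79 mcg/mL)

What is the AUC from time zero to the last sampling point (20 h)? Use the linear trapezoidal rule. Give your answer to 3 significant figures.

AUC = 61.1 mcg/mL·h

Trapezoidal AUC_0→20:
  [0→2]: (0.00+6.55)/2 × 2 = 6.55
  [2→3]: (6.55+6.46)/2 × 1 = 6.505
  [3→7]: (6.46+4.15)/2 × 4 = 21.22
  [7→10]: (4.15+2.83)/2 × 3 = 10.47
  [10→12]: (2.83+2.19)/2 × 2 = 5.02
  [12→14]: (2.19+1.70)/2 × 2 = 3.89
  [14→20]: (1.70+0.79)/2 × 6 = 7.47
  Sum = 61.125 mcg/mL·h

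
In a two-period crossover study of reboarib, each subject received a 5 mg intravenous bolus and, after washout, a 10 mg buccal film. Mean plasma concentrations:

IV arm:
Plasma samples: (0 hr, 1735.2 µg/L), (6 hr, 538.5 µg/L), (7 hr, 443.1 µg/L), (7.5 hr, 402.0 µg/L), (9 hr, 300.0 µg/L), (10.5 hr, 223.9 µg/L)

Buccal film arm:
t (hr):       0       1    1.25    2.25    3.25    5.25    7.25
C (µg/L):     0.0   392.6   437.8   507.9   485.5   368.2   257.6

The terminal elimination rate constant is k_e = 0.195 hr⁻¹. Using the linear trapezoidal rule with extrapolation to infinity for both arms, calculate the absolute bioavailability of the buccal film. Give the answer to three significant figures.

Trapezoidal AUC_0→10.5 (IV):
  [0→6]: (1735.2+538.5)/2 × 6 = 6821.1
  [6→7]: (538.5+443.1)/2 × 1 = 490.8
  [7→7.5]: (443.1+402.0)/2 × 0.5 = 211.275
  [7.5→9]: (402.0+300.0)/2 × 1.5 = 526.5
  [9→10.5]: (300.0+223.9)/2 × 1.5 = 392.925
  Sum = 8442.6 µg/L·hr
IV tail: 223.9/0.195 = 1148.205; AUC_iv,0→∞ = 8442.6 + 1148.205 = 9590.805 µg/L·hr
Trapezoidal AUC_0→7.25 (buccal film):
  [0→1]: (0.0+392.6)/2 × 1 = 196.3
  [1→1.25]: (392.6+437.8)/2 × 0.25 = 103.8
  [1.25→2.25]: (437.8+507.9)/2 × 1 = 472.85
  [2.25→3.25]: (507.9+485.5)/2 × 1 = 496.7
  [3.25→5.25]: (485.5+368.2)/2 × 2 = 853.7
  [5.25→7.25]: (368.2+257.6)/2 × 2 = 625.8
  Sum = 2749.15 µg/L·hr
buccal film tail: 257.6/0.195 = 1321.026; AUC_ev,0→∞ = 2749.15 + 1321.026 = 4070.176 µg/L·hr
F = (AUC_ev/D_ev)/(AUC_iv/D_iv) = (4070.176/10)/(9590.805/5) = 407.0176/1918.161 = 0.2122

F = 0.212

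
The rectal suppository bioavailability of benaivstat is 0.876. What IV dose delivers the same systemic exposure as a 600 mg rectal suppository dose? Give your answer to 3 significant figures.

Systemic exposure from an extravascular dose = F × D_ev, so the equivalent IV dose is F × D_ev.
D_iv = F × D_ev = 0.876 × 600 = 525.6 mg

D_iv = 526 mg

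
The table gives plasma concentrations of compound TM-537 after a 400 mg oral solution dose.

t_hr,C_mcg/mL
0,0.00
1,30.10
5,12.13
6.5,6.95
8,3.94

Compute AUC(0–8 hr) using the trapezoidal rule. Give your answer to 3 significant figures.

Trapezoidal AUC_0→8:
  [0→1]: (0.00+30.10)/2 × 1 = 15.05
  [1→5]: (30.10+12.13)/2 × 4 = 84.46
  [5→6.5]: (12.13+6.95)/2 × 1.5 = 14.31
  [6.5→8]: (6.95+3.94)/2 × 1.5 = 8.1675
  Sum = 121.9875 mcg/mL·hr

AUC = 122 mcg/mL·hr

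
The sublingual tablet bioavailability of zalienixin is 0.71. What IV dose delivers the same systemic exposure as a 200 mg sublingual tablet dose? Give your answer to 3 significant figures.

D_iv = 142 mg

Systemic exposure from an extravascular dose = F × D_ev, so the equivalent IV dose is F × D_ev.
D_iv = F × D_ev = 0.71 × 200 = 142 mg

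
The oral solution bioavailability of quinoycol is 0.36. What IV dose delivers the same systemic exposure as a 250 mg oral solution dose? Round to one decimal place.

Systemic exposure from an extravascular dose = F × D_ev, so the equivalent IV dose is F × D_ev.
D_iv = F × D_ev = 0.36 × 250 = 90 mg

D_iv = 90.0 mg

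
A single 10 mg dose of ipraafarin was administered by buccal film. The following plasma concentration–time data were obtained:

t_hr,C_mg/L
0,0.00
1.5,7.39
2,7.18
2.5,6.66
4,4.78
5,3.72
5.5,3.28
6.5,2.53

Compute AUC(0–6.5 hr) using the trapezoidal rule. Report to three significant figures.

AUC = 30.1 mg/L·hr

Trapezoidal AUC_0→6.5:
  [0→1.5]: (0.00+7.39)/2 × 1.5 = 5.5425
  [1.5→2]: (7.39+7.18)/2 × 0.5 = 3.6425
  [2→2.5]: (7.18+6.66)/2 × 0.5 = 3.46
  [2.5→4]: (6.66+4.78)/2 × 1.5 = 8.58
  [4→5]: (4.78+3.72)/2 × 1 = 4.25
  [5→5.5]: (3.72+3.28)/2 × 0.5 = 1.75
  [5.5→6.5]: (3.28+2.53)/2 × 1 = 2.905
  Sum = 30.13 mg/L·hr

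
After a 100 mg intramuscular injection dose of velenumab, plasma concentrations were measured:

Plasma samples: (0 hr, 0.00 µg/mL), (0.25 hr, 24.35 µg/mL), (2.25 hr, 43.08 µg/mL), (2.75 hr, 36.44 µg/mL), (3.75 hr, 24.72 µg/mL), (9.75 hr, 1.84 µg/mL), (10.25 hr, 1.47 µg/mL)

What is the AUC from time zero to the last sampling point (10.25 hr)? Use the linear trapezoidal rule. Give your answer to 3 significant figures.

AUC = 201 µg/mL·hr

Trapezoidal AUC_0→10.25:
  [0→0.25]: (0.00+24.35)/2 × 0.25 = 3.04375
  [0.25→2.25]: (24.35+43.08)/2 × 2 = 67.43
  [2.25→2.75]: (43.08+36.44)/2 × 0.5 = 19.88
  [2.75→3.75]: (36.44+24.72)/2 × 1 = 30.58
  [3.75→9.75]: (24.72+1.84)/2 × 6 = 79.68
  [9.75→10.25]: (1.84+1.47)/2 × 0.5 = 0.8275
  Sum = 201.44125 µg/mL·hr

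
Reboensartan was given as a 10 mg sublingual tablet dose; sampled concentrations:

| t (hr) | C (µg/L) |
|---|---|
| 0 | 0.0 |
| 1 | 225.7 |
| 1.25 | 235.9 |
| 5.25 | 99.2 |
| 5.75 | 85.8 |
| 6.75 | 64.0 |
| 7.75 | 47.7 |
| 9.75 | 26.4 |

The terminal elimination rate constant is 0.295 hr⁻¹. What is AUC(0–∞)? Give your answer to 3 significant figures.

Trapezoidal AUC_0→9.75:
  [0→1]: (0.0+225.7)/2 × 1 = 112.85
  [1→1.25]: (225.7+235.9)/2 × 0.25 = 57.7
  [1.25→5.25]: (235.9+99.2)/2 × 4 = 670.2
  [5.25→5.75]: (99.2+85.8)/2 × 0.5 = 46.25
  [5.75→6.75]: (85.8+64.0)/2 × 1 = 74.9
  [6.75→7.75]: (64.0+47.7)/2 × 1 = 55.85
  [7.75→9.75]: (47.7+26.4)/2 × 2 = 74.1
  Sum = 1091.85 µg/L·hr
Extrapolated tail: C_last / k_e = 26.4 / 0.295 = 89.492
AUC_0→∞ = 1091.85 + 89.492 = 1181.342 µg/L·hr

AUC = 1180 µg/L·hr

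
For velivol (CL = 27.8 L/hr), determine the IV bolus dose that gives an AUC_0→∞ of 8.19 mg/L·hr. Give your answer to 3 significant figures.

Dose = 228 mg

Dose_iv = CL × AUC_0→∞
     = 27.8 × 8.19 = 227.682 mg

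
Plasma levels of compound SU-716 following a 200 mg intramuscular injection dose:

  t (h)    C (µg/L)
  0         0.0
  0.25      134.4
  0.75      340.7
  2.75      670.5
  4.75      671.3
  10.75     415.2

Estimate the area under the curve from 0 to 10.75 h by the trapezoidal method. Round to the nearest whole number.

AUC = 5748 µg/L·h

Trapezoidal AUC_0→10.75:
  [0→0.25]: (0.0+134.4)/2 × 0.25 = 16.8
  [0.25→0.75]: (134.4+340.7)/2 × 0.5 = 118.775
  [0.75→2.75]: (340.7+670.5)/2 × 2 = 1011.2
  [2.75→4.75]: (670.5+671.3)/2 × 2 = 1341.8
  [4.75→10.75]: (671.3+415.2)/2 × 6 = 3259.5
  Sum = 5748.075 µg/L·h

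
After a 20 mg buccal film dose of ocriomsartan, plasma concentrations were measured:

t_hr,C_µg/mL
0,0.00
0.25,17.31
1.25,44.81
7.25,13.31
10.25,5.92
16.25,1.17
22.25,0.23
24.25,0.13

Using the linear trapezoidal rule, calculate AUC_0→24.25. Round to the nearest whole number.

AUC = 262 µg/mL·hr

Trapezoidal AUC_0→24.25:
  [0→0.25]: (0.00+17.31)/2 × 0.25 = 2.16375
  [0.25→1.25]: (17.31+44.81)/2 × 1 = 31.06
  [1.25→7.25]: (44.81+13.31)/2 × 6 = 174.36
  [7.25→10.25]: (13.31+5.92)/2 × 3 = 28.845
  [10.25→16.25]: (5.92+1.17)/2 × 6 = 21.27
  [16.25→22.25]: (1.17+0.23)/2 × 6 = 4.2
  [22.25→24.25]: (0.23+0.13)/2 × 2 = 0.36
  Sum = 262.25875 µg/mL·hr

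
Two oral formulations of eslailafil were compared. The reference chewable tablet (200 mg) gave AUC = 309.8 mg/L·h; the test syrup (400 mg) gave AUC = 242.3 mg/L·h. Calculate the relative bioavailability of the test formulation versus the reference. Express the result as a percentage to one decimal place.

F_rel = (AUC_test/D_test) / (AUC_ref/D_ref)
      = (242.3/400) / (309.8/200)
      = 0.60575 / 1.549 = 0.3911 = 39.11%

F_rel = 39.1%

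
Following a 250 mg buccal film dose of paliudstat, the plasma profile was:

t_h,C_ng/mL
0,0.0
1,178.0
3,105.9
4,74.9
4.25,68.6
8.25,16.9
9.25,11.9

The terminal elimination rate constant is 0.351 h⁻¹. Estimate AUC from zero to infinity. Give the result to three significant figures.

AUC = 701 ng/mL·h

Trapezoidal AUC_0→9.25:
  [0→1]: (0.0+178.0)/2 × 1 = 89.0
  [1→3]: (178.0+105.9)/2 × 2 = 283.9
  [3→4]: (105.9+74.9)/2 × 1 = 90.4
  [4→4.25]: (74.9+68.6)/2 × 0.25 = 17.9375
  [4.25→8.25]: (68.6+16.9)/2 × 4 = 171.0
  [8.25→9.25]: (16.9+11.9)/2 × 1 = 14.4
  Sum = 666.6375 ng/mL·h
Extrapolated tail: C_last / k_e = 11.9 / 0.351 = 33.903
AUC_0→∞ = 666.6375 + 33.903 = 700.5405 ng/mL·h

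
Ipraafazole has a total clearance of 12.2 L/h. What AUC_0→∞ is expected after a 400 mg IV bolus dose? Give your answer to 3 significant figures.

AUC_0→∞ = Dose_iv / CL
        = 400 / 12.2 = 32.7869 mg/L·h

AUC = 32.8 mg/L·h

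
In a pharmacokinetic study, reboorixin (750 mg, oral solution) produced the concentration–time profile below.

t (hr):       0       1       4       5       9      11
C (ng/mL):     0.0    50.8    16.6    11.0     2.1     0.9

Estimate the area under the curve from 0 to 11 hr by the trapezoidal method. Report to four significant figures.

AUC = 169.5 ng/mL·hr

Trapezoidal AUC_0→11:
  [0→1]: (0.0+50.8)/2 × 1 = 25.4
  [1→4]: (50.8+16.6)/2 × 3 = 101.1
  [4→5]: (16.6+11.0)/2 × 1 = 13.8
  [5→9]: (11.0+2.1)/2 × 4 = 26.2
  [9→11]: (2.1+0.9)/2 × 2 = 3.0
  Sum = 169.5 ng/mL·hr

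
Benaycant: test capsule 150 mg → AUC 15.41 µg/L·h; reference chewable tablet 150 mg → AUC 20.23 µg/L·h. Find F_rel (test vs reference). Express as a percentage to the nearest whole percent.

F_rel = (AUC_test/D_test) / (AUC_ref/D_ref)
      = (15.41/150) / (20.23/150)
      = 0.102733 / 0.134867 = 0.7617 = 76.17%

F_rel = 76%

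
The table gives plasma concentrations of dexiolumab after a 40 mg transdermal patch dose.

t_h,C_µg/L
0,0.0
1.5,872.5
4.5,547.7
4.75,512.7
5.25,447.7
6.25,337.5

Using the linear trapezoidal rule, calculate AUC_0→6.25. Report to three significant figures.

AUC = 3550 µg/L·h

Trapezoidal AUC_0→6.25:
  [0→1.5]: (0.0+872.5)/2 × 1.5 = 654.375
  [1.5→4.5]: (872.5+547.7)/2 × 3 = 2130.3
  [4.5→4.75]: (547.7+512.7)/2 × 0.25 = 132.55
  [4.75→5.25]: (512.7+447.7)/2 × 0.5 = 240.1
  [5.25→6.25]: (447.7+337.5)/2 × 1 = 392.6
  Sum = 3549.925 µg/L·h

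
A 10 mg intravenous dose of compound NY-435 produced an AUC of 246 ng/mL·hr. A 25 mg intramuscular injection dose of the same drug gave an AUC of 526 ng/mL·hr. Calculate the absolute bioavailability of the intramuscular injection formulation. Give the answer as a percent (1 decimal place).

F = 85.5%

F = (AUC_ev / D_ev) / (AUC_iv / D_iv)
  = (526/25) / (246/10)
  = 21.04 / 24.6 = 0.8553
  = 85.53%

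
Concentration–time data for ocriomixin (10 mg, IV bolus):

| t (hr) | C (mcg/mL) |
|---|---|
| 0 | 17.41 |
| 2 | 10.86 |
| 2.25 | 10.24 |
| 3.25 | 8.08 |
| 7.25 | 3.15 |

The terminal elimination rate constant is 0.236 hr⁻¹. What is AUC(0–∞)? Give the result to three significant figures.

AUC = 75.9 mcg/mL·hr

Trapezoidal AUC_0→7.25:
  [0→2]: (17.41+10.86)/2 × 2 = 28.27
  [2→2.25]: (10.86+10.24)/2 × 0.25 = 2.6375
  [2.25→3.25]: (10.24+8.08)/2 × 1 = 9.16
  [3.25→7.25]: (8.08+3.15)/2 × 4 = 22.46
  Sum = 62.5275 mcg/mL·hr
Extrapolated tail: C_last / k_e = 3.15 / 0.236 = 13.347
AUC_0→∞ = 62.5275 + 13.347 = 75.8745 mcg/mL·hr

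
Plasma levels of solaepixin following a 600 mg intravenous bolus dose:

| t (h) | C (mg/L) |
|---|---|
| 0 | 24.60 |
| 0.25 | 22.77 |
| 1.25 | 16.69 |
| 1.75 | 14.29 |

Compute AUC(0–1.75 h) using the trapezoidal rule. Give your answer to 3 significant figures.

Trapezoidal AUC_0→1.75:
  [0→0.25]: (24.60+22.77)/2 × 0.25 = 5.92125
  [0.25→1.25]: (22.77+16.69)/2 × 1 = 19.73
  [1.25→1.75]: (16.69+14.29)/2 × 0.5 = 7.745
  Sum = 33.39625 mg/L·h

AUC = 33.4 mg/L·h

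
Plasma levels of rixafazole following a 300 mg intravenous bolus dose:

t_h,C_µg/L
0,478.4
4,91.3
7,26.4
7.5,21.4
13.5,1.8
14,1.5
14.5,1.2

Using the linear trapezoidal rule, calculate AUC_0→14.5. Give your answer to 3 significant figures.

AUC = 1400 µg/L·h

Trapezoidal AUC_0→14.5:
  [0→4]: (478.4+91.3)/2 × 4 = 1139.4
  [4→7]: (91.3+26.4)/2 × 3 = 176.55
  [7→7.5]: (26.4+21.4)/2 × 0.5 = 11.95
  [7.5→13.5]: (21.4+1.8)/2 × 6 = 69.6
  [13.5→14]: (1.8+1.5)/2 × 0.5 = 0.825
  [14→14.5]: (1.5+1.2)/2 × 0.5 = 0.675
  Sum = 1399.0 µg/L·h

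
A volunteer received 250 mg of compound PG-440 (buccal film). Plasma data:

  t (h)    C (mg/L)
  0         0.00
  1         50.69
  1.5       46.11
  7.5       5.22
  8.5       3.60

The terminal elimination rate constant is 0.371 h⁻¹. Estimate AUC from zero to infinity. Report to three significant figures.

AUC = 218 mg/L·h

Trapezoidal AUC_0→8.5:
  [0→1]: (0.00+50.69)/2 × 1 = 25.345
  [1→1.5]: (50.69+46.11)/2 × 0.5 = 24.2
  [1.5→7.5]: (46.11+5.22)/2 × 6 = 153.99
  [7.5→8.5]: (5.22+3.60)/2 × 1 = 4.41
  Sum = 207.945 mg/L·h
Extrapolated tail: C_last / k_e = 3.60 / 0.371 = 9.704
AUC_0→∞ = 207.945 + 9.704 = 217.649 mg/L·h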